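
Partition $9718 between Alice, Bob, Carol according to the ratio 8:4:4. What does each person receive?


Total parts = 8 + 4 + 4 = 16
Alice: 9718 × 8/16 = 4859.00
Bob: 9718 × 4/16 = 2429.50
Carol: 9718 × 4/16 = 2429.50
= Alice: $4859.00, Bob: $2429.50, Carol: $2429.50

Alice: $4859.00, Bob: $2429.50, Carol: $2429.50


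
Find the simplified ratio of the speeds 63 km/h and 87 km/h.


Ratio = 63:87
GCD = 3
Simplified = 21:29
Time ratio (same distance) = 29:21
Speed ratio = 21:29

21:29


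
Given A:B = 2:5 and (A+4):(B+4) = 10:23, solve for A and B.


Let A = 2k, B = 5k.
(2k + 4) / (5k + 4) = 10/23
Cross-multiply: 23(2k + 4) = 10(5k + 4)
46k + 92 = 50k + 40
46k - 50k = 40 - 92
-4k = -52
k = -52/-4 = 13
A = 2×13 = 26, B = 5×13 = 65
= A = 26, B = 65

A = 26, B = 65


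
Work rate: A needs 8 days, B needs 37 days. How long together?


Rate of A = 1/8 per day
Rate of B = 1/37 per day
Combined rate = 1/8 + 1/37 = 45/296 ≈ 0.1520 per day
Days = 1 / combined rate = 296/45
≈ 6.58 days

6.58 days


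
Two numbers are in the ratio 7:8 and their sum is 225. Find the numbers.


Let A = 7k, B = 8k.
7k + 8k = 225
15k = 225 → k = 225/15 = 15
A = 7×15 = 105, B = 8×15 = 120
= A = 105, B = 120

A = 105, B = 120


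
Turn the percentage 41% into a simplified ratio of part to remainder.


41% means 41 parts out of 100; remainder = 59
Part : remainder = 41:59
GCD = 1
= 41:59

41:59


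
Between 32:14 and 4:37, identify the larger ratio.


32/14 = 2.2857
4/37 = 0.1081
2.2857 > 0.1081, so 32:14 is greater
= 32:14

32:14


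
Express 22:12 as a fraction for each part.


Total parts = 22 + 12 = 34
First part: 22/34 = 11/17
Second part: 12/34 = 6/17
= 11/17 and 6/17

11/17 and 6/17


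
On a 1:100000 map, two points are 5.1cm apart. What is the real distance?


Real distance = map distance × scale
= 5.1cm × 100000
= 510000 cm = 5100.0 m
= 5.100 km

5.100 km


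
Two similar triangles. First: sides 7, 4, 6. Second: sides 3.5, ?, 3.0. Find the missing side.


Scale factor = 3.5/7 = 0.5
Missing side = 4 × 0.5
= 2.0

2.0


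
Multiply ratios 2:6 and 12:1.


Compound ratio = (2×12) : (6×1)
= 24:6
GCD = 6
= 4:1

4:1


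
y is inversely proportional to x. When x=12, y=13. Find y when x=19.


Inverse proportion: x × y = constant
k = 12 × 13 = 156
y₂ = k / 19 = 156 / 19
= 8.21

8.21


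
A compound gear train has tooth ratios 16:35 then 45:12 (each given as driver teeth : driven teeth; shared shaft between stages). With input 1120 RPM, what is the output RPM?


Stage 1: RPM_B = RPM_A × t_A/t_B = 1120 × 16/35 = 17920/35 = 512.00
B and C share a shaft → RPM_C = RPM_B
Stage 2: RPM_D = RPM_C × t_C/t_D = RPM_A × (t_A×t_C)/(t_B×t_D)
Overall ratio = (16×45)/(35×12) = 720/420
RPM_D = 1120 × 720/420 = 806400/420
= 1920.00 RPM

1920.00 RPM


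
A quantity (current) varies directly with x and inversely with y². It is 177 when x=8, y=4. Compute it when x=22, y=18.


z = k·x/y²
Solve for k using the known point: k = z·y²/x = 177×16/8 = 2832/8 = 354.0000
Now evaluate at x=22, y=18:
z = k × 22 / 324 = (2832 × 22) / (8 × 324) = 62304/2592
≈ 24.0370

24.0370


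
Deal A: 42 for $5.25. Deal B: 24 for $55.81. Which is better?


Deal A: $5.25/42 = $0.1250/unit
Deal B: $55.81/24 = $2.3254/unit
A is cheaper per unit
= Deal A

Deal A


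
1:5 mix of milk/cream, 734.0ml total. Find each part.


Total parts = 1 + 5 = 6
milk: 734.0 × 1/6 = 122.3ml
cream: 734.0 × 5/6 = 611.7ml
= 122.3ml and 611.7ml

122.3ml and 611.7ml


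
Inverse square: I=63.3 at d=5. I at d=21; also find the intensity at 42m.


I₁d₁² = I₂d₂²
I at 21m = 63.3 × (5/21)² = 63.3 × 25/441 = 1582.5/441 ≈ 3.5884
I at 42m = 63.3 × (5/42)² = 63.3 × 25/1764 = 1582.5/1764 ≈ 0.8971
= 3.5884 and 0.8971

3.5884 and 0.8971


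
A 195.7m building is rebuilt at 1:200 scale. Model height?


Model size = real / scale
= 195.7 / 200
= 0.9785 m

0.9785 m


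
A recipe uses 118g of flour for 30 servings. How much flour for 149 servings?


Direct proportion: y/x = constant
k = 118/30 ≈ 3.9333
y₂ = k × 149 = 118 × 149 / 30 = 17582/30
≈ 586.07

586.07


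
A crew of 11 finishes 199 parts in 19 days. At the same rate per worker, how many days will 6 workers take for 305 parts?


Days ∝ work / workers, so d₂ = d₁ × (m₁/m₂) × (w₂/w₁)
Workers factor (inverse): 11/6 ≈ 1.8333
Work factor (direct): 305/199 ≈ 1.5327
d₂ = 19 × 11/6 × 305/199 = (19 × 11 × 305) / (6 × 199) = 63745/1194
≈ 53.39 days

53.39 days


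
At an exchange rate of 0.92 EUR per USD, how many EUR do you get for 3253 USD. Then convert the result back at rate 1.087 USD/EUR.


Amount × rate = 3253 × 0.92 = 2992.76 EUR
Round-trip: 2992.76 × 1.087 = 3253.13 USD
= 2992.76 EUR, then 3253.13 USD

2992.76 EUR, then 3253.13 USD


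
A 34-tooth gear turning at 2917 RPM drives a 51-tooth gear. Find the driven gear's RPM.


Gear ratio = 34:51 = 2:3
RPM_B = RPM_A × (teeth_A / teeth_B)
= 2917 × (34/51)
= 1944.7 RPM

1944.7 RPM


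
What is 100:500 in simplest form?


GCD(100, 500) = 100
100/100 : 500/100
= 1:5

1:5


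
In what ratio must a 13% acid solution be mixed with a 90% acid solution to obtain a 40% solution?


Let x parts of 13% mix with y parts of 90%.
13x + 90y = 40(x + y)
13x + 90y = 40x + 40y
x(13 - 40) = y(40 - 90)
x/y = (90 - 40)/(40 - 13) = 50/27
Simplify: 50:27
= 50:27

50:27


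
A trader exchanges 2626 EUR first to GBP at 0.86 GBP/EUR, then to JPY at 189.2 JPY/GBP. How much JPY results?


Step 1: 2626 EUR × 0.86 = 2258.36 GBP
Step 2: 2258.36 GBP × 189.2 = 427281.71 JPY
Implied rate EUR→JPY = 0.86 × 189.2 = 162.7120
= 427281.71 JPY

427281.71 JPY


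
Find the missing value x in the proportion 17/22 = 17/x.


Cross multiply: 17 × x = 22 × 17
17x = 374
x = 374 / 17
= 22.00

22.00


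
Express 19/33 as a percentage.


Percentage = (part / whole) × 100
= (19 / 33) × 100
≈ 57.58%

57.58%


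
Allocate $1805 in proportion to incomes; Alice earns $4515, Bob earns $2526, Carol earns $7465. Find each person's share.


Total income = 4515 + 2526 + 7465 = $14506
Alice: $1805 × 4515/14506 = $561.81
Bob: $1805 × 2526/14506 = $314.31
Carol: $1805 × 7465/14506 = $928.88
= Alice: $561.81, Bob: $314.31, Carol: $928.88

Alice: $561.81, Bob: $314.31, Carol: $928.88


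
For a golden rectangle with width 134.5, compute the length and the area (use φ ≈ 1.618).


φ = (1 + √5) / 2 ≈ 1.618
Length = width × φ = 134.5 × 1.618 = 217.621
≈ 217.62
Area = width × length = 134.5 × 217.621 = 29270.0245 ≈ 29270.02
= Length: 217.62, Area: 29270.02

Length: 217.62, Area: 29270.02


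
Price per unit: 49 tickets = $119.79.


Unit rate = total / quantity
= 119.79 / 49
= $2.44 per unit

$2.44 per unit


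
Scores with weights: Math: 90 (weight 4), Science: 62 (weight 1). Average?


Numerator = 90×4 + 62×1
= 360 + 62
= 422
Total weight = 5
Weighted avg = 422/5
= 84.40

84.40


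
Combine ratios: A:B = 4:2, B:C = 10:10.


Match B: multiply A:B by 10 → 40:20
Multiply B:C by 2 → 20:20
Combined: 40:20:20
GCD = 20
= 2:1:1

2:1:1


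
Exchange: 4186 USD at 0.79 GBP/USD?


Amount × rate = 4186 × 0.79
= 3306.94 GBP

3306.94 GBP


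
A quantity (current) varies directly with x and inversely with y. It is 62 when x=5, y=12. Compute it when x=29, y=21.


z = k·x/y
Solve for k using the known point: k = z·y/x = 62×12/5 = 744/5 = 148.8000
Now evaluate at x=29, y=21:
z = k × 29 / 21 = (744 × 29) / (5 × 21) = 21576/105
≈ 205.4857

205.4857


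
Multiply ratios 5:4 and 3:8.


Compound ratio = (5×3) : (4×8)
= 15:32
GCD = 1
= 15:32

15:32


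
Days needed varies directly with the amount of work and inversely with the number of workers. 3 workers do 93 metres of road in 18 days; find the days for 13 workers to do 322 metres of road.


Days ∝ work / workers, so d₂ = d₁ × (m₁/m₂) × (w₂/w₁)
Workers factor (inverse): 3/13 ≈ 0.2308
Work factor (direct): 322/93 ≈ 3.4624
d₂ = 18 × 3/13 × 322/93 = (18 × 3 × 322) / (13 × 93) = 17388/1209
≈ 14.38 days

14.38 days


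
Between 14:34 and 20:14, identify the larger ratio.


14/34 = 0.4118
20/14 = 1.4286
0.4118 < 1.4286, so 14:34 is less
= 20:14

20:14


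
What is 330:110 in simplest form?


GCD(330, 110) = 110
330/110 : 110/110
= 3:1

3:1


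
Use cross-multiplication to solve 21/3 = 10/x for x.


Cross multiply: 21 × x = 3 × 10
21x = 30
x = 30 / 21
= 1.43

1.43


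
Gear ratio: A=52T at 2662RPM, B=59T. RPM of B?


Gear ratio = 52:59 = 52:59
RPM_B = RPM_A × (teeth_A / teeth_B)
= 2662 × (52/59)
= 2346.2 RPM

2346.2 RPM


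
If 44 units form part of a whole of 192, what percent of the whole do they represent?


Percentage = (part / whole) × 100
= (44 / 192) × 100
≈ 22.92%

22.92%


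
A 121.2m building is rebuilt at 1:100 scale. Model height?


Model size = real / scale
= 121.2 / 100
= 1.2120 m

1.2120 m


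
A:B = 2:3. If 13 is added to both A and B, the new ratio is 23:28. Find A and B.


Let A = 2k, B = 3k.
(2k + 13) / (3k + 13) = 23/28
Cross-multiply: 28(2k + 13) = 23(3k + 13)
56k + 364 = 69k + 299
56k - 69k = 299 - 364
-13k = -65
k = -65/-13 = 5
A = 2×5 = 10, B = 3×5 = 15
= A = 10, B = 15

A = 10, B = 15


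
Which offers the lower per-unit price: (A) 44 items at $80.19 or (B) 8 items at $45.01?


Deal A: $80.19/44 = $1.8225/unit
Deal B: $45.01/8 = $5.6263/unit
A is cheaper per unit
= Deal A

Deal A


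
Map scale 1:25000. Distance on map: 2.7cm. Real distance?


Real distance = map distance × scale
= 2.7cm × 25000
= 67500 cm = 675.0 m
= 0.675 km

0.675 km


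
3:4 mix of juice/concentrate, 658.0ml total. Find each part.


Total parts = 3 + 4 = 7
juice: 658.0 × 3/7 = 282.0ml
concentrate: 658.0 × 4/7 = 376.0ml
= 282.0ml and 376.0ml

282.0ml and 376.0ml


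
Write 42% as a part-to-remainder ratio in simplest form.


42% means 42 parts out of 100; remainder = 58
Part : remainder = 42:58
GCD = 2
= 21:29

21:29


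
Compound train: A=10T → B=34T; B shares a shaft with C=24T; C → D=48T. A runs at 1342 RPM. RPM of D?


Stage 1: RPM_B = RPM_A × t_A/t_B = 1342 × 10/34 = 13420/34 ≈ 394.71
B and C share a shaft → RPM_C = RPM_B
Stage 2: RPM_D = RPM_C × t_C/t_D = RPM_A × (t_A×t_C)/(t_B×t_D)
Overall ratio = (10×24)/(34×48) = 240/1632
RPM_D = 1342 × 240/1632 = 322080/1632
≈ 197.35 RPM

197.35 RPM


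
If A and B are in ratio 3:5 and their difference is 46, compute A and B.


Let A = 3k, B = 5k.
5k - 3k = 46
2k = 46 → k = 46/2 = 23
A = 3×23 = 69, B = 5×23 = 115
= A = 69, B = 115

A = 69, B = 115


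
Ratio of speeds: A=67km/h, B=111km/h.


Ratio = 67:111
GCD = 1
Simplified = 67:111
Time ratio (same distance) = 111:67
Speed ratio = 67:111

67:111


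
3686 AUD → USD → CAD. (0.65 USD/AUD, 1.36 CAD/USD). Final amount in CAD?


Step 1: 3686 AUD × 0.65 = 2395.90 USD
Step 2: 2395.90 USD × 1.36 = 3258.42 CAD
Implied rate AUD→CAD = 0.65 × 1.36 = 0.8840
= 3258.42 CAD

3258.42 CAD


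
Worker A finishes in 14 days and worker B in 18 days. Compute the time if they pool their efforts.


Rate of A = 1/14 per day
Rate of B = 1/18 per day
Combined rate = 1/14 + 1/18 = 32/252 ≈ 0.1270 per day
Days = 1 / combined rate = 252/32
≈ 7.88 days

7.88 days


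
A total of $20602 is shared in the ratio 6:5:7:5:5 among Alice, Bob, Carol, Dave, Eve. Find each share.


Total parts = 6 + 5 + 7 + 5 + 5 = 28
Alice: 20602 × 6/28 = 4414.71
Bob: 20602 × 5/28 = 3678.93
Carol: 20602 × 7/28 = 5150.50
Dave: 20602 × 5/28 = 3678.93
Eve: 20602 × 5/28 = 3678.93
= Alice: $4414.71, Bob: $3678.93, Carol: $5150.50, Dave: $3678.93, Eve: $3678.93

Alice: $4414.71, Bob: $3678.93, Carol: $5150.50, Dave: $3678.93, Eve: $3678.93


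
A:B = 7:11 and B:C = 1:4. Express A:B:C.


Match B: multiply A:B by 1 → 7:11
Multiply B:C by 11 → 11:44
Combined: 7:11:44
GCD = 1
= 7:11:44

7:11:44


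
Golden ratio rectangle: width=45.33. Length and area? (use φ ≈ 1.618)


φ = (1 + √5) / 2 ≈ 1.618
Length = width × φ = 45.33 × 1.618 = 73.34394
≈ 73.34
Area = width × length = 45.33 × 73.34394 = 3324.6808002 ≈ 3324.68
= Length: 73.34, Area: 3324.68

Length: 73.34, Area: 3324.68


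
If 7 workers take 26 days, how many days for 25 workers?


Inverse proportion: x × y = constant
k = 7 × 26 = 182
y₂ = k / 25 = 182 / 25
= 7.28

7.28


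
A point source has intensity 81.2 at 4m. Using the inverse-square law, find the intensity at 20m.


I₁d₁² = I₂d₂²
I₂ = I₁ × (d₁/d₂)²
= 81.2 × (4/20)²
= 81.2 × 16/400
= 1299.2/400
= 3.2480

3.2480


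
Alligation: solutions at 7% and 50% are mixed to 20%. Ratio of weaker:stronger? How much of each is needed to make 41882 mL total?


Let x parts of 7% mix with y parts of 50%.
7x + 50y = 20(x + y)
7x + 50y = 20x + 20y
x(7 - 20) = y(20 - 50)
x/y = (50 - 20)/(20 - 7) = 30/13
Simplify: 30:13
Total parts = 43; one part = 41882/43 = 974.00 mL
7% solution: 30×974.00 = 29220.00 mL
50% solution: 13×974.00 = 12662.00 mL
= ratio 30:13; 29220.00 mL and 12662.00 mL

ratio 30:13; 29220.00 mL and 12662.00 mL


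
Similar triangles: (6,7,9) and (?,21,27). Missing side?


Scale factor = 21/7 = 3
Missing side = 6 × 3
= 18.0

18.0


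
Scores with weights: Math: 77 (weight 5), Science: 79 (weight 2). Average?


Numerator = 77×5 + 79×2
= 385 + 158
= 543
Total weight = 7
Weighted avg = 543/7
= 77.57

77.57


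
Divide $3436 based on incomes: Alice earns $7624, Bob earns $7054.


Total income = 7624 + 7054 = $14678
Alice: $3436 × 7624/14678 = $1784.72
Bob: $3436 × 7054/14678 = $1651.28
= Alice: $1784.72, Bob: $1651.28

Alice: $1784.72, Bob: $1651.28


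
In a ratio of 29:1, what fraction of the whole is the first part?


Total parts = 29 + 1 = 30
First part: 29/30 = 29/30
= 29/30

29/30


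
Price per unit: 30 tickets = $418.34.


Unit rate = total / quantity
= 418.34 / 30
= $13.94 per unit

$13.94 per unit


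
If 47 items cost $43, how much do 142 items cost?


Direct proportion: y/x = constant
k = 43/47 ≈ 0.9149
y₂ = k × 142 = 43 × 142 / 47 = 6106/47
≈ 129.91

129.91


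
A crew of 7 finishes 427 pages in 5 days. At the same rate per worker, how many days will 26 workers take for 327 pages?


Days ∝ work / workers, so d₂ = d₁ × (m₁/m₂) × (w₂/w₁)
Workers factor (inverse): 7/26 ≈ 0.2692
Work factor (direct): 327/427 ≈ 0.7658
d₂ = 5 × 7/26 × 327/427 = (5 × 7 × 327) / (26 × 427) = 11445/11102
≈ 1.03 days

1.03 days


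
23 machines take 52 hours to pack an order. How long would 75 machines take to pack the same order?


Inverse proportion: x × y = constant
k = 23 × 52 = 1196
y₂ = k / 75 = 1196 / 75
= 15.95

15.95


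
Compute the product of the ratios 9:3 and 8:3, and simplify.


Compound ratio = (9×8) : (3×3)
= 72:9
GCD = 9
= 8:1

8:1


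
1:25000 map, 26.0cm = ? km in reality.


Real distance = map distance × scale
= 26.0cm × 25000
= 650000 cm = 6500.0 m
= 6.500 km

6.500 km


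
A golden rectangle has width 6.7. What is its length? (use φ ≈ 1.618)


φ = (1 + √5) / 2 ≈ 1.618
Length = width × φ = 6.7 × 1.618 = 10.8406
≈ 10.84

10.84


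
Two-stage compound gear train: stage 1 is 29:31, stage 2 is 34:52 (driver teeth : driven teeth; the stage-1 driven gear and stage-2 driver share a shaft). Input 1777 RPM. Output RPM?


Stage 1: RPM_B = RPM_A × t_A/t_B = 1777 × 29/31 = 51533/31 ≈ 1662.35
B and C share a shaft → RPM_C = RPM_B
Stage 2: RPM_D = RPM_C × t_C/t_D = RPM_A × (t_A×t_C)/(t_B×t_D)
Overall ratio = (29×34)/(31×52) = 986/1612
RPM_D = 1777 × 986/1612 = 1752122/1612
≈ 1086.92 RPM

1086.92 RPM


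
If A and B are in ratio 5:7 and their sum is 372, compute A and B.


Let A = 5k, B = 7k.
5k + 7k = 372
12k = 372 → k = 372/12 = 31
A = 5×31 = 155, B = 7×31 = 217
= A = 155, B = 217

A = 155, B = 217


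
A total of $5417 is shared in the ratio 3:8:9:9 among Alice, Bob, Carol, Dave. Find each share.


Total parts = 3 + 8 + 9 + 9 = 29
Alice: 5417 × 3/29 = 560.38
Bob: 5417 × 8/29 = 1494.34
Carol: 5417 × 9/29 = 1681.14
Dave: 5417 × 9/29 = 1681.14
= Alice: $560.38, Bob: $1494.34, Carol: $1681.14, Dave: $1681.14

Alice: $560.38, Bob: $1494.34, Carol: $1681.14, Dave: $1681.14


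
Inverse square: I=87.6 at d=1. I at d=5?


I₁d₁² = I₂d₂²
I₂ = I₁ × (d₁/d₂)²
= 87.6 × (1/5)²
= 87.6 × 1/25
= 87.6/25
= 3.5040

3.5040


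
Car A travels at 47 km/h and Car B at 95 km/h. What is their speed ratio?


Ratio = 47:95
GCD = 1
Simplified = 47:95
Time ratio (same distance) = 95:47
Speed ratio = 47:95

47:95


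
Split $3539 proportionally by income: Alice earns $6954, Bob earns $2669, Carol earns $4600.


Total income = 6954 + 2669 + 4600 = $14223
Alice: $3539 × 6954/14223 = $1730.31
Bob: $3539 × 2669/14223 = $664.11
Carol: $3539 × 4600/14223 = $1144.58
= Alice: $1730.31, Bob: $664.11, Carol: $1144.58

Alice: $1730.31, Bob: $664.11, Carol: $1144.58


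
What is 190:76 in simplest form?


GCD(190, 76) = 38
190/38 : 76/38
= 5:2

5:2


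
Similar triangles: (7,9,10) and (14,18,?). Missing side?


Scale factor = 14/7 = 2
Missing side = 10 × 2
= 20.0

20.0


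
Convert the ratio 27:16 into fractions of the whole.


Total parts = 27 + 16 = 43
First part: 27/43 = 27/43
Second part: 16/43 = 16/43
= 27/43 and 16/43

27/43 and 16/43


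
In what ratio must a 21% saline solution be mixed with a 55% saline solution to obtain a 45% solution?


Let x parts of 21% mix with y parts of 55%.
21x + 55y = 45(x + y)
21x + 55y = 45x + 45y
x(21 - 45) = y(45 - 55)
x/y = (55 - 45)/(45 - 21) = 10/24
Simplify: 5:12
= 5:12

5:12


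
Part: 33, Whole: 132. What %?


Percentage = (part / whole) × 100
= (33 / 132) × 100
= 25.00%

25.00%


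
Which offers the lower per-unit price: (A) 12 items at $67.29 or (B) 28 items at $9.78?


Deal A: $67.29/12 = $5.6075/unit
Deal B: $9.78/28 = $0.3493/unit
B is cheaper per unit
= Deal B

Deal B


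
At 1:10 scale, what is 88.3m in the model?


Model size = real / scale
= 88.3 / 10
= 8.8300 m

8.8300 m


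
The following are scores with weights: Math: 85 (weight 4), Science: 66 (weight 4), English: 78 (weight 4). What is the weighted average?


Numerator = 85×4 + 66×4 + 78×4
= 340 + 264 + 312
= 916
Total weight = 12
Weighted avg = 916/12
= 76.33

76.33


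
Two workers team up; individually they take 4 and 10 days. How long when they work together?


Rate of A = 1/4 per day
Rate of B = 1/10 per day
Combined rate = 1/4 + 1/10 = 14/40 = 0.3500 per day
Days = 1 / combined rate = 40/14
≈ 2.86 days

2.86 days


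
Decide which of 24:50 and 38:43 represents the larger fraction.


24/50 = 0.4800
38/43 = 0.8837
0.4800 < 0.8837, so 24:50 is less
= 38:43

38:43


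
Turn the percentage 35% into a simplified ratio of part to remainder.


35% means 35 parts out of 100; remainder = 65
Part : remainder = 35:65
GCD = 5
= 7:13

7:13


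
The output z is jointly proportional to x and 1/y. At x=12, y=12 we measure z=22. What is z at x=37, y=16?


z = k·x/y
Solve for k using the known point: k = z·y/x = 22×12/12 = 264/12 = 22.0000
Now evaluate at x=37, y=16:
z = k × 37 / 16 = (264 × 37) / (12 × 16) = 9768/192
= 50.8750

50.8750


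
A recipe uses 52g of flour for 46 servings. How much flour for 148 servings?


Direct proportion: y/x = constant
k = 52/46 ≈ 1.1304
y₂ = k × 148 = 52 × 148 / 46 = 7696/46
≈ 167.30

167.30


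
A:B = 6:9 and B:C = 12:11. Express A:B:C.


Match B: multiply A:B by 12 → 72:108
Multiply B:C by 9 → 108:99
Combined: 72:108:99
GCD = 9
= 8:12:11

8:12:11


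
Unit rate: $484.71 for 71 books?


Unit rate = total / quantity
= 484.71 / 71
= $6.83 per unit

$6.83 per unit


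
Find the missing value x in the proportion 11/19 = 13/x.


Cross multiply: 11 × x = 19 × 13
11x = 247
x = 247 / 11
= 22.45

22.45


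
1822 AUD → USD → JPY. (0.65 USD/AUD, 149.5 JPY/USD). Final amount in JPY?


Step 1: 1822 AUD × 0.65 = 1184.30 USD
Step 2: 1184.30 USD × 149.5 = 177052.85 JPY
Implied rate AUD→JPY = 0.65 × 149.5 = 97.1750
= 177052.85 JPY

177052.85 JPY


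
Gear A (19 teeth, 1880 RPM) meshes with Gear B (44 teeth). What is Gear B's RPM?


Gear ratio = 19:44 = 19:44
RPM_B = RPM_A × (teeth_A / teeth_B)
= 1880 × (19/44)
= 811.8 RPM

811.8 RPM


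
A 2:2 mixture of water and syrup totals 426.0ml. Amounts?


Total parts = 2 + 2 = 4
water: 426.0 × 2/4 = 213.0ml
syrup: 426.0 × 2/4 = 213.0ml
= 213.0ml and 213.0ml

213.0ml and 213.0ml


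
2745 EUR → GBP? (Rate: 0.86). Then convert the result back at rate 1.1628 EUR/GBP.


Amount × rate = 2745 × 0.86 = 2360.70 GBP
Round-trip: 2360.70 × 1.1628 = 2745.02 EUR
= 2360.70 GBP, then 2745.02 EUR

2360.70 GBP, then 2745.02 EUR


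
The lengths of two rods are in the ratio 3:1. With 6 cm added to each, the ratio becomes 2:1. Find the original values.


Let A = 3k, B = 1k.
(3k + 6) / (1k + 6) = 2/1
Cross-multiply: 1(3k + 6) = 2(1k + 6)
3k + 6 = 2k + 12
3k - 2k = 12 - 6
1k = 6
k = 6/1 = 6
A = 3×6 = 18, B = 1×6 = 6
= A = 18, B = 6

A = 18, B = 6


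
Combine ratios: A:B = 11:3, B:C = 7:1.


Match B: multiply A:B by 7 → 77:21
Multiply B:C by 3 → 21:3
Combined: 77:21:3
GCD = 1
= 77:21:3

77:21:3


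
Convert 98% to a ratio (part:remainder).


98% means 98 parts out of 100; remainder = 2
Part : remainder = 98:2
GCD = 2
= 49:1

49:1


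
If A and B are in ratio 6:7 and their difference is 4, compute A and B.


Let A = 6k, B = 7k.
7k - 6k = 4
1k = 4 → k = 4/1 = 4
A = 6×4 = 24, B = 7×4 = 28
= A = 24, B = 28

A = 24, B = 28


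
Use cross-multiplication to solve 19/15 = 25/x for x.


Cross multiply: 19 × x = 15 × 25
19x = 375
x = 375 / 19
= 19.74

19.74


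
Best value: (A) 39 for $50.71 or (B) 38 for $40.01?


Deal A: $50.71/39 = $1.3003/unit
Deal B: $40.01/38 = $1.0529/unit
B is cheaper per unit
= Deal B

Deal B


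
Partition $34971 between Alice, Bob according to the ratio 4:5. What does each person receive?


Total parts = 4 + 5 = 9
Alice: 34971 × 4/9 = 15542.67
Bob: 34971 × 5/9 = 19428.33
= Alice: $15542.67, Bob: $19428.33

Alice: $15542.67, Bob: $19428.33


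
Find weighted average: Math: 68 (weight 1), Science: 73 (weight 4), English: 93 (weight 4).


Numerator = 68×1 + 73×4 + 93×4
= 68 + 292 + 372
= 732
Total weight = 9
Weighted avg = 732/9
= 81.33

81.33


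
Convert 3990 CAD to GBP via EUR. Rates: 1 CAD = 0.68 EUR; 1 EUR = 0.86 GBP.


Step 1: 3990 CAD × 0.68 = 2713.20 EUR
Step 2: 2713.20 EUR × 0.86 = 2333.35 GBP
Implied rate CAD→GBP = 0.68 × 0.86 = 0.5848
= 2333.35 GBP

2333.35 GBP


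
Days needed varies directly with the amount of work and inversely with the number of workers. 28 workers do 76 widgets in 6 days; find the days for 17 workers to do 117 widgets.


Days ∝ work / workers, so d₂ = d₁ × (m₁/m₂) × (w₂/w₁)
Workers factor (inverse): 28/17 ≈ 1.6471
Work factor (direct): 117/76 ≈ 1.5395
d₂ = 6 × 28/17 × 117/76 = (6 × 28 × 117) / (17 × 76) = 19656/1292
≈ 15.21 days

15.21 days


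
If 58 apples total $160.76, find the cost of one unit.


Unit rate = total / quantity
= 160.76 / 58
= $2.77 per unit

$2.77 per unit


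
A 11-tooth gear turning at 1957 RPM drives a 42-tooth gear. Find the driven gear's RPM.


Gear ratio = 11:42 = 11:42
RPM_B = RPM_A × (teeth_A / teeth_B)
= 1957 × (11/42)
= 512.5 RPM

512.5 RPM


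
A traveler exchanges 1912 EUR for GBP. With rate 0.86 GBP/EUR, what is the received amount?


Amount × rate = 1912 × 0.86
= 1644.32 GBP

1644.32 GBP


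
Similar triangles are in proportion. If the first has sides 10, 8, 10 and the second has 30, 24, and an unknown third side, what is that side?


Scale factor = 30/10 = 3
Missing side = 10 × 3
= 30.0

30.0


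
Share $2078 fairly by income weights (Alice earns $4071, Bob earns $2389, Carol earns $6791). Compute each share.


Total income = 4071 + 2389 + 6791 = $13251
Alice: $2078 × 4071/13251 = $638.41
Bob: $2078 × 2389/13251 = $374.64
Carol: $2078 × 6791/13251 = $1064.95
= Alice: $638.41, Bob: $374.64, Carol: $1064.95

Alice: $638.41, Bob: $374.64, Carol: $1064.95


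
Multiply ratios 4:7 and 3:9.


Compound ratio = (4×3) : (7×9)
= 12:63
GCD = 3
= 4:21

4:21


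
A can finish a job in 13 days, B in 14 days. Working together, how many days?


Rate of A = 1/13 per day
Rate of B = 1/14 per day
Combined rate = 1/13 + 1/14 = 27/182 ≈ 0.1484 per day
Days = 1 / combined rate = 182/27
≈ 6.74 days

6.74 days


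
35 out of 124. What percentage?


Percentage = (part / whole) × 100
= (35 / 124) × 100
≈ 28.23%

28.23%


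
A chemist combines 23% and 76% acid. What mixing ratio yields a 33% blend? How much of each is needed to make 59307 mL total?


Let x parts of 23% mix with y parts of 76%.
23x + 76y = 33(x + y)
23x + 76y = 33x + 33y
x(23 - 33) = y(33 - 76)
x/y = (76 - 33)/(33 - 23) = 43/10
Simplify: 43:10
Total parts = 53; one part = 59307/53 = 1119.00 mL
23% solution: 43×1119.00 = 48117.00 mL
76% solution: 10×1119.00 = 11190.00 mL
= ratio 43:10; 48117.00 mL and 11190.00 mL

ratio 43:10; 48117.00 mL and 11190.00 mL


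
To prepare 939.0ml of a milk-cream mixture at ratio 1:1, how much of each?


Total parts = 1 + 1 = 2
milk: 939.0 × 1/2 = 469.5ml
cream: 939.0 × 1/2 = 469.5ml
= 469.5ml and 469.5ml

469.5ml and 469.5ml


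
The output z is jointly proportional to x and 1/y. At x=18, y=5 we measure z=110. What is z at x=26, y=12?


z = k·x/y
Solve for k using the known point: k = z·y/x = 110×5/18 = 550/18 ≈ 30.5556
Now evaluate at x=26, y=12:
z = k × 26 / 12 = (550 × 26) / (18 × 12) = 14300/216
≈ 66.2037

66.2037


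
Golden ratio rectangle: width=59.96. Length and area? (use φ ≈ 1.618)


φ = (1 + √5) / 2 ≈ 1.618
Length = width × φ = 59.96 × 1.618 = 97.01528
≈ 97.02
Area = width × length = 59.96 × 97.01528 = 5817.0361888 ≈ 5817.04
= Length: 97.02, Area: 5817.04

Length: 97.02, Area: 5817.04


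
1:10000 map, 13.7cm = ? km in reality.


Real distance = map distance × scale
= 13.7cm × 10000
= 137000 cm = 1370.0 m
= 1.370 km

1.370 km


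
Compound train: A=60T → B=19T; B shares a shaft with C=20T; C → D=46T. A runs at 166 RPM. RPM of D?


Stage 1: RPM_B = RPM_A × t_A/t_B = 166 × 60/19 = 9960/19 ≈ 524.21
B and C share a shaft → RPM_C = RPM_B
Stage 2: RPM_D = RPM_C × t_C/t_D = RPM_A × (t_A×t_C)/(t_B×t_D)
Overall ratio = (60×20)/(19×46) = 1200/874
RPM_D = 166 × 1200/874 = 199200/874
≈ 227.92 RPM

227.92 RPM


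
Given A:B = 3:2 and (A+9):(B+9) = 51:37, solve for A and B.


Let A = 3k, B = 2k.
(3k + 9) / (2k + 9) = 51/37
Cross-multiply: 37(3k + 9) = 51(2k + 9)
111k + 333 = 102k + 459
111k - 102k = 459 - 333
9k = 126
k = 126/9 = 14
A = 3×14 = 42, B = 2×14 = 28
= A = 42, B = 28

A = 42, B = 28


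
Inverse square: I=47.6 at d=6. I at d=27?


I₁d₁² = I₂d₂²
I₂ = I₁ × (d₁/d₂)²
= 47.6 × (6/27)²
= 47.6 × 36/729
= 1713.6/729
≈ 2.3506

2.3506


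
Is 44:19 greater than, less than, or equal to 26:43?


44/19 = 2.3158
26/43 = 0.6047
2.3158 > 0.6047, so 44:19 is greater
= greater than

greater than


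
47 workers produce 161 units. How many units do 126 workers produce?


Direct proportion: y/x = constant
k = 161/47 ≈ 3.4255
y₂ = k × 126 = 161 × 126 / 47 = 20286/47
≈ 431.62

431.62


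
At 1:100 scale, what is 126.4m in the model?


Model size = real / scale
= 126.4 / 100
= 1.2640 m

1.2640 m


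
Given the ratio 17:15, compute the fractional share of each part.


Total parts = 17 + 15 = 32
First part: 17/32 = 17/32
Second part: 15/32 = 15/32
= 17/32 and 15/32

17/32 and 15/32


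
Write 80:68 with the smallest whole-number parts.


GCD(80, 68) = 4
80/4 : 68/4
= 20:17

20:17


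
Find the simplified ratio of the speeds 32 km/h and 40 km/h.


Ratio = 32:40
GCD = 8
Simplified = 4:5
Time ratio (same distance) = 5:4
Speed ratio = 4:5

4:5


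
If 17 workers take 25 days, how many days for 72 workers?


Inverse proportion: x × y = constant
k = 17 × 25 = 425
y₂ = k / 72 = 425 / 72
= 5.90

5.90


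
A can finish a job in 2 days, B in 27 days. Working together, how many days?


Rate of A = 1/2 per day
Rate of B = 1/27 per day
Combined rate = 1/2 + 1/27 = 29/54 ≈ 0.5370 per day
Days = 1 / combined rate = 54/29
≈ 1.86 days

1.86 days


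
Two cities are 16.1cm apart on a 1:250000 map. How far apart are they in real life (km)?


Real distance = map distance × scale
= 16.1cm × 250000
= 4025000 cm = 40250.0 m
= 40.250 km

40.250 km


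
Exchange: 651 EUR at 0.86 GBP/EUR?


Amount × rate = 651 × 0.86
= 559.86 GBP

559.86 GBP


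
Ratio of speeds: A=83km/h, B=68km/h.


Ratio = 83:68
GCD = 1
Simplified = 83:68
Time ratio (same distance) = 68:83
Speed ratio = 83:68

83:68


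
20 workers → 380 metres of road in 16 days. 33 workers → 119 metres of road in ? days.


Days ∝ work / workers, so d₂ = d₁ × (m₁/m₂) × (w₂/w₁)
Workers factor (inverse): 20/33 ≈ 0.6061
Work factor (direct): 119/380 ≈ 0.3132
d₂ = 16 × 20/33 × 119/380 = (16 × 20 × 119) / (33 × 380) = 38080/12540
≈ 3.04 days

3.04 days


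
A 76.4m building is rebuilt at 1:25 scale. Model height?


Model size = real / scale
= 76.4 / 25
= 3.0560 m

3.0560 m


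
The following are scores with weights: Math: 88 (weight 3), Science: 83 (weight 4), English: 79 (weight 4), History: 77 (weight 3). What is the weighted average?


Numerator = 88×3 + 83×4 + 79×4 + 77×3
= 264 + 332 + 316 + 231
= 1143
Total weight = 14
Weighted avg = 1143/14
= 81.64

81.64


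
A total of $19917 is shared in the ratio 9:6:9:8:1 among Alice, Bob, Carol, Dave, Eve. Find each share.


Total parts = 9 + 6 + 9 + 8 + 1 = 33
Alice: 19917 × 9/33 = 5431.91
Bob: 19917 × 6/33 = 3621.27
Carol: 19917 × 9/33 = 5431.91
Dave: 19917 × 8/33 = 4828.36
Eve: 19917 × 1/33 = 603.55
= Alice: $5431.91, Bob: $3621.27, Carol: $5431.91, Dave: $4828.36, Eve: $603.55

Alice: $5431.91, Bob: $3621.27, Carol: $5431.91, Dave: $4828.36, Eve: $603.55


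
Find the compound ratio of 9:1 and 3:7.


Compound ratio = (9×3) : (1×7)
= 27:7
GCD = 1
= 27:7

27:7


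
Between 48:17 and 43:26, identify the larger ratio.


48/17 = 2.8235
43/26 = 1.6538
2.8235 > 1.6538, so 48:17 is greater
= 48:17

48:17


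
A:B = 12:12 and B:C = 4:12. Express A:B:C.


Match B: multiply A:B by 4 → 48:48
Multiply B:C by 12 → 48:144
Combined: 48:48:144
GCD = 48
= 1:1:3

1:1:3


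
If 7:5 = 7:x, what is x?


Cross multiply: 7 × x = 5 × 7
7x = 35
x = 35 / 7
= 5.00

5.00


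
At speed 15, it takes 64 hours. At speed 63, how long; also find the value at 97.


Inverse proportion: x × y = constant
k = 15 × 64 = 960
At x=63: k/63 = 15.24
At x=97: k/97 = 9.90
= 15.24 and 9.90

15.24 and 9.90


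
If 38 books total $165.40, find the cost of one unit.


Unit rate = total / quantity
= 165.40 / 38
= $4.35 per unit

$4.35 per unit


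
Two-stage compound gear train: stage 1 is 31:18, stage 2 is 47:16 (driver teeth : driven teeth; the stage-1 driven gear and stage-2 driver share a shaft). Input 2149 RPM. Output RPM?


Stage 1: RPM_B = RPM_A × t_A/t_B = 2149 × 31/18 = 66619/18 ≈ 3701.06
B and C share a shaft → RPM_C = RPM_B
Stage 2: RPM_D = RPM_C × t_C/t_D = RPM_A × (t_A×t_C)/(t_B×t_D)
Overall ratio = (31×47)/(18×16) = 1457/288
RPM_D = 2149 × 1457/288 = 3131093/288
≈ 10871.85 RPM

10871.85 RPM


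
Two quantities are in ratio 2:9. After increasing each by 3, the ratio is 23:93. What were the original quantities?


Let A = 2k, B = 9k.
(2k + 3) / (9k + 3) = 23/93
Cross-multiply: 93(2k + 3) = 23(9k + 3)
186k + 279 = 207k + 69
186k - 207k = 69 - 279
-21k = -210
k = -210/-21 = 10
A = 2×10 = 20, B = 9×10 = 90
= A = 20, B = 90

A = 20, B = 90


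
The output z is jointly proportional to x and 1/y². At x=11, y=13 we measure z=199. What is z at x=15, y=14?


z = k·x/y²
Solve for k using the known point: k = z·y²/x = 199×169/11 = 33631/11 ≈ 3057.3636
Now evaluate at x=15, y=14:
z = k × 15 / 196 = (33631 × 15) / (11 × 196) = 504465/2156
≈ 233.9819

233.9819


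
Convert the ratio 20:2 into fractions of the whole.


Total parts = 20 + 2 = 22
First part: 20/22 = 10/11
Second part: 2/22 = 1/11
= 10/11 and 1/11

10/11 and 1/11


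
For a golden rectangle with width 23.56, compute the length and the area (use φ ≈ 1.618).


φ = (1 + √5) / 2 ≈ 1.618
Length = width × φ = 23.56 × 1.618 = 38.12008
≈ 38.12
Area = width × length = 23.56 × 38.12008 = 898.1090848 ≈ 898.11
= Length: 38.12, Area: 898.11

Length: 38.12, Area: 898.11


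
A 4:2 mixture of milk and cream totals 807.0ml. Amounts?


Total parts = 4 + 2 = 6
milk: 807.0 × 4/6 = 538.0ml
cream: 807.0 × 2/6 = 269.0ml
= 538.0ml and 269.0ml

538.0ml and 269.0ml


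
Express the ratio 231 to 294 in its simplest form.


GCD(231, 294) = 21
231/21 : 294/21
= 11:14

11:14


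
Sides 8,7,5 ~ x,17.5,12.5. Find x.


Scale factor = 17.5/7 = 2.5
Missing side = 8 × 2.5
= 20.0

20.0


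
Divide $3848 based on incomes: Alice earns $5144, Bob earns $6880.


Total income = 5144 + 6880 = $12024
Alice: $3848 × 5144/12024 = $1646.22
Bob: $3848 × 6880/12024 = $2201.78
= Alice: $1646.22, Bob: $2201.78

Alice: $1646.22, Bob: $2201.78


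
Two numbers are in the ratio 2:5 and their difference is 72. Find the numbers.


Let A = 2k, B = 5k.
5k - 2k = 72
3k = 72 → k = 72/3 = 24
A = 2×24 = 48, B = 5×24 = 120
= A = 48, B = 120

A = 48, B = 120


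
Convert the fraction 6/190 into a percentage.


Percentage = (part / whole) × 100
= (6 / 190) × 100
≈ 3.16%

3.16%


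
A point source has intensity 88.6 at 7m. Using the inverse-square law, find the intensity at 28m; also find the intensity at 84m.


I₁d₁² = I₂d₂²
I at 28m = 88.6 × (7/28)² = 88.6 × 49/784 = 4341.4/784 = 5.5375
I at 84m = 88.6 × (7/84)² = 88.6 × 49/7056 = 4341.4/7056 ≈ 0.6153
= 5.5375 and 0.6153

5.5375 and 0.6153


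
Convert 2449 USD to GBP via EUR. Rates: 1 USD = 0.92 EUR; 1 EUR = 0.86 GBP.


Step 1: 2449 USD × 0.92 = 2253.08 EUR
Step 2: 2253.08 EUR × 0.86 = 1937.65 GBP
Implied rate USD→GBP = 0.92 × 0.86 = 0.7912
= 1937.65 GBP

1937.65 GBP


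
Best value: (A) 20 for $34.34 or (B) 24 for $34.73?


Deal A: $34.34/20 = $1.7170/unit
Deal B: $34.73/24 = $1.4471/unit
B is cheaper per unit
= Deal B

Deal B


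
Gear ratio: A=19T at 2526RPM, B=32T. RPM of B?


Gear ratio = 19:32 = 19:32
RPM_B = RPM_A × (teeth_A / teeth_B)
= 2526 × (19/32)
= 1499.8 RPM

1499.8 RPM


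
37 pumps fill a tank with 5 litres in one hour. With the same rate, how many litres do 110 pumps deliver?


Direct proportion: y/x = constant
k = 5/37 ≈ 0.1351
y₂ = k × 110 = 5 × 110 / 37 = 550/37
≈ 14.86

14.86


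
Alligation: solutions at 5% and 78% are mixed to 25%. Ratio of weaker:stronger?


Let x parts of 5% mix with y parts of 78%.
5x + 78y = 25(x + y)
5x + 78y = 25x + 25y
x(5 - 25) = y(25 - 78)
x/y = (78 - 25)/(25 - 5) = 53/20
Simplify: 53:20
= 53:20

53:20


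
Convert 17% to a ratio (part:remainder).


17% means 17 parts out of 100; remainder = 83
Part : remainder = 17:83
GCD = 1
= 17:83

17:83


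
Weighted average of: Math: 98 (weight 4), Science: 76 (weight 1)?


Numerator = 98×4 + 76×1
= 392 + 76
= 468
Total weight = 5
Weighted avg = 468/5
= 93.60

93.60


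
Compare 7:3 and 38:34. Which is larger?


7/3 = 2.3333
38/34 = 1.1176
2.3333 > 1.1176, so 7:3 is greater
= 7:3

7:3


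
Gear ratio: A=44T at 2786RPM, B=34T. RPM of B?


Gear ratio = 44:34 = 22:17
RPM_B = RPM_A × (teeth_A / teeth_B)
= 2786 × (44/34)
= 3605.4 RPM

3605.4 RPM


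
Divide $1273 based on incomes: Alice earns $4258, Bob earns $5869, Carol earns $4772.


Total income = 4258 + 5869 + 4772 = $14899
Alice: $1273 × 4258/14899 = $363.81
Bob: $1273 × 5869/14899 = $501.46
Carol: $1273 × 4772/14899 = $407.73
= Alice: $363.81, Bob: $501.46, Carol: $407.73

Alice: $363.81, Bob: $501.46, Carol: $407.73


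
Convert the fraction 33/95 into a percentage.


Percentage = (part / whole) × 100
= (33 / 95) × 100
≈ 34.74%

34.74%


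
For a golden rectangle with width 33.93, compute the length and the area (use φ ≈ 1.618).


φ = (1 + √5) / 2 ≈ 1.618
Length = width × φ = 33.93 × 1.618 = 54.89874
≈ 54.90
Area = width × length = 33.93 × 54.89874 = 1862.7142482 ≈ 1862.71
= Length: 54.90, Area: 1862.71

Length: 54.90, Area: 1862.71


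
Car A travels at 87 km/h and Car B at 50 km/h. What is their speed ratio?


Ratio = 87:50
GCD = 1
Simplified = 87:50
Time ratio (same distance) = 50:87
Speed ratio = 87:50

87:50


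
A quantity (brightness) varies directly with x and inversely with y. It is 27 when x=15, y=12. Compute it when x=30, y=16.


z = k·x/y
Solve for k using the known point: k = z·y/x = 27×12/15 = 324/15 = 21.6000
Now evaluate at x=30, y=16:
z = k × 30 / 16 = (324 × 30) / (15 × 16) = 9720/240
= 40.5000

40.5000


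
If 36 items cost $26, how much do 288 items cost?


Direct proportion: y/x = constant
k = 26/36 ≈ 0.7222
y₂ = k × 288 = 26 × 288 / 36 = 7488/36
= 208.00

208.00


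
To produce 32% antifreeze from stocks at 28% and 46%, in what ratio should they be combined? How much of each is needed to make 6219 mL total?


Let x parts of 28% mix with y parts of 46%.
28x + 46y = 32(x + y)
28x + 46y = 32x + 32y
x(28 - 32) = y(32 - 46)
x/y = (46 - 32)/(32 - 28) = 14/4
Simplify: 7:2
Total parts = 9; one part = 6219/9 = 691.00 mL
28% solution: 7×691.00 = 4837.00 mL
46% solution: 2×691.00 = 1382.00 mL
= ratio 7:2; 4837.00 mL and 1382.00 mL

ratio 7:2; 4837.00 mL and 1382.00 mL


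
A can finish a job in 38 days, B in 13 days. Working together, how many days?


Rate of A = 1/38 per day
Rate of B = 1/13 per day
Combined rate = 1/38 + 1/13 = 51/494 ≈ 0.1032 per day
Days = 1 / combined rate = 494/51
≈ 9.69 days

9.69 days


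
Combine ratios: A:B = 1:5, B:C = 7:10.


Match B: multiply A:B by 7 → 7:35
Multiply B:C by 5 → 35:50
Combined: 7:35:50
GCD = 1
= 7:35:50

7:35:50


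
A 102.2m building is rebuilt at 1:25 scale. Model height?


Model size = real / scale
= 102.2 / 25
= 4.0880 m

4.0880 m


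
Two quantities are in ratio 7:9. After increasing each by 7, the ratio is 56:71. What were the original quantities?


Let A = 7k, B = 9k.
(7k + 7) / (9k + 7) = 56/71
Cross-multiply: 71(7k + 7) = 56(9k + 7)
497k + 497 = 504k + 392
497k - 504k = 392 - 497
-7k = -105
k = -105/-7 = 15
A = 7×15 = 105, B = 9×15 = 135
= A = 105, B = 135

A = 105, B = 135


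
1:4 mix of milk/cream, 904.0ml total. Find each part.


Total parts = 1 + 4 = 5
milk: 904.0 × 1/5 = 180.8ml
cream: 904.0 × 4/5 = 723.2ml
= 180.8ml and 723.2ml

180.8ml and 723.2ml


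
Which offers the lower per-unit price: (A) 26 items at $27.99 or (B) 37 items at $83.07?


Deal A: $27.99/26 = $1.0765/unit
Deal B: $83.07/37 = $2.2451/unit
A is cheaper per unit
= Deal A

Deal A


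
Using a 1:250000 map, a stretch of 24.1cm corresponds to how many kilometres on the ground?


Real distance = map distance × scale
= 24.1cm × 250000
= 6025000 cm = 60250.0 m
= 60.250 km

60.250 km


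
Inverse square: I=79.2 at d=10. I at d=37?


I₁d₁² = I₂d₂²
I₂ = I₁ × (d₁/d₂)²
= 79.2 × (10/37)²
= 79.2 × 100/1369
= 7920/1369
≈ 5.7852

5.7852


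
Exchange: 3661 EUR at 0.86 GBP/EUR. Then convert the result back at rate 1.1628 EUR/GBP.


Amount × rate = 3661 × 0.86 = 3148.46 GBP
Round-trip: 3148.46 × 1.1628 = 3661.03 EUR
= 3148.46 GBP, then 3661.03 EUR

3148.46 GBP, then 3661.03 EUR
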